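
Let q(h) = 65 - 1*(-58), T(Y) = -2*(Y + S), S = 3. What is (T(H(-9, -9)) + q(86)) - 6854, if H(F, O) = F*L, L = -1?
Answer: -6755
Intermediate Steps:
H(F, O) = -F (H(F, O) = F*(-1) = -F)
T(Y) = -6 - 2*Y (T(Y) = -2*(Y + 3) = -2*(3 + Y) = -6 - 2*Y)
q(h) = 123 (q(h) = 65 + 58 = 123)
(T(H(-9, -9)) + q(86)) - 6854 = ((-6 - (-2)*(-9)) + 123) - 6854 = ((-6 - 2*9) + 123) - 6854 = ((-6 - 18) + 123) - 6854 = (-24 + 123) - 6854 = 99 - 6854 = -6755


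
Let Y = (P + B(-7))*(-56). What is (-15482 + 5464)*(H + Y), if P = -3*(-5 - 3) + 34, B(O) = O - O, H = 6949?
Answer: -37076618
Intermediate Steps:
B(O) = 0
P = 58 (P = -3*(-8) + 34 = 24 + 34 = 58)
Y = -3248 (Y = (58 + 0)*(-56) = 58*(-56) = -3248)
(-15482 + 5464)*(H + Y) = (-15482 + 5464)*(6949 - 3248) = -10018*3701 = -37076618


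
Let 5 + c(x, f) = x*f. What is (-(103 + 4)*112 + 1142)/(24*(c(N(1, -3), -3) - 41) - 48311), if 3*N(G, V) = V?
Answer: 10842/49343 ≈ 0.21973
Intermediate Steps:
N(G, V) = V/3
c(x, f) = -5 + f*x (c(x, f) = -5 + x*f = -5 + f*x)
(-(103 + 4)*112 + 1142)/(24*(c(N(1, -3), -3) - 41) - 48311) = (-(103 + 4)*112 + 1142)/(24*((-5 - (-3)) - 41) - 48311) = (-107*112 + 1142)/(24*((-5 - 3*(-1)) - 41) - 48311) = (-1*11984 + 1142)/(24*((-5 + 3) - 41) - 48311) = (-11984 + 1142)/(24*(-2 - 41) - 48311) = -10842/(24*(-43) - 48311) = -10842/(-1032 - 48311) = -10842/(-49343) = -10842*(-1/49343) = 10842/49343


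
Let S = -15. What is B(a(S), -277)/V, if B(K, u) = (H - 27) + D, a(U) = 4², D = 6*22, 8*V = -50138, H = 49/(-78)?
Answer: -16282/977691 ≈ -0.016654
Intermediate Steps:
H = -49/78 (H = 49*(-1/78) = -49/78 ≈ -0.62821)
V = -25069/4 (V = (⅛)*(-50138) = -25069/4 ≈ -6267.3)
D = 132
a(U) = 16
B(K, u) = 8141/78 (B(K, u) = (-49/78 - 27) + 132 = -2155/78 + 132 = 8141/78)
B(a(S), -277)/V = 8141/(78*(-25069/4)) = (8141/78)*(-4/25069) = -16282/977691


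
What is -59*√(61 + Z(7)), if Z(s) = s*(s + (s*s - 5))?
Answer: -59*√418 ≈ -1206.3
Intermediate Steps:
Z(s) = s*(-5 + s + s²) (Z(s) = s*(s + (s² - 5)) = s*(s + (-5 + s²)) = s*(-5 + s + s²))
-59*√(61 + Z(7)) = -59*√(61 + 7*(-5 + 7 + 7²)) = -59*√(61 + 7*(-5 + 7 + 49)) = -59*√(61 + 7*51) = -59*√(61 + 357) = -59*√418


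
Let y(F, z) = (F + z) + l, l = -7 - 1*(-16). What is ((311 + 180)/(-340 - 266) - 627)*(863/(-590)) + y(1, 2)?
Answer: 332621419/357540 ≈ 930.31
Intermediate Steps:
l = 9 (l = -7 + 16 = 9)
y(F, z) = 9 + F + z (y(F, z) = (F + z) + 9 = 9 + F + z)
((311 + 180)/(-340 - 266) - 627)*(863/(-590)) + y(1, 2) = ((311 + 180)/(-340 - 266) - 627)*(863/(-590)) + (9 + 1 + 2) = (491/(-606) - 627)*(863*(-1/590)) + 12 = (491*(-1/606) - 627)*(-863/590) + 12 = (-491/606 - 627)*(-863/590) + 12 = -380453/606*(-863/590) + 12 = 328330939/357540 + 12 = 332621419/357540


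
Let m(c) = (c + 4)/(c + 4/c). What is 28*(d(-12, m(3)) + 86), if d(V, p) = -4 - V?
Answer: 2632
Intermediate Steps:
m(c) = (4 + c)/(c + 4/c)
28*(d(-12, m(3)) + 86) = 28*((-4 - 1*(-12)) + 86) = 28*((-4 + 12) + 86) = 28*(8 + 86) = 28*94 = 2632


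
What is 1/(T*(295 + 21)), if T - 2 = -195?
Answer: -1/60988 ≈ -1.6397e-5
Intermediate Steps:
T = -193 (T = 2 - 195 = -193)
1/(T*(295 + 21)) = 1/(-193*(295 + 21)) = 1/(-193*316) = 1/(-60988) = -1/60988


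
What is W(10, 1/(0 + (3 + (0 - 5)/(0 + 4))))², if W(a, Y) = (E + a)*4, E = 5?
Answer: 3600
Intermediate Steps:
W(a, Y) = 20 + 4*a (W(a, Y) = (5 + a)*4 = 20 + 4*a)
W(10, 1/(0 + (3 + (0 - 5)/(0 + 4))))² = (20 + 4*10)² = (20 + 40)² = 60² = 3600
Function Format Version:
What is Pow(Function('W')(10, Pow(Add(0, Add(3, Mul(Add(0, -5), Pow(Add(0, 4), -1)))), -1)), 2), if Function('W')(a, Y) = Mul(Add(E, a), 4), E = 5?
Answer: 3600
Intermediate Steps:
Function('W')(a, Y) = Add(20, Mul(4, a)) (Function('W')(a, Y) = Mul(Add(5, a), 4) = Add(20, Mul(4, a)))
Pow(Function('W')(10, Pow(Add(0, Add(3, Mul(Add(0, -5), Pow(Add(0, 4), -1)))), -1)), 2) = Pow(Add(20, Mul(4, 10)), 2) = Pow(Add(20, 40), 2) = Pow(60, 2) = 3600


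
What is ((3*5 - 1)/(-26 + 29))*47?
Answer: 658/3 ≈ 219.33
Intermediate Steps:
((3*5 - 1)/(-26 + 29))*47 = ((15 - 1)/3)*47 = (14*(⅓))*47 = (14/3)*47 = 658/3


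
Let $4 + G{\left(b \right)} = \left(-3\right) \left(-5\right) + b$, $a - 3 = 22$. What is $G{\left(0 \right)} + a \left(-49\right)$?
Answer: $-1214$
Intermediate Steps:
$a = 25$ ($a = 3 + 22 = 25$)
$G{\left(b \right)} = 11 + b$ ($G{\left(b \right)} = -4 + \left(\left(-3\right) \left(-5\right) + b\right) = -4 + \left(15 + b\right) = 11 + b$)
$G{\left(0 \right)} + a \left(-49\right) = \left(11 + 0\right) + 25 \left(-49\right) = 11 - 1225 = -1214$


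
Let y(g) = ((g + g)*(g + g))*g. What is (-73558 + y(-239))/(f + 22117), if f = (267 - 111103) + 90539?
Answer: -27340617/910 ≈ -30045.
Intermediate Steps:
f = -20297 (f = -110836 + 90539 = -20297)
y(g) = 4*g³ (y(g) = ((2*g)*(2*g))*g = (4*g²)*g = 4*g³)
(-73558 + y(-239))/(f + 22117) = (-73558 + 4*(-239)³)/(-20297 + 22117) = (-73558 + 4*(-13651919))/1820 = (-73558 - 54607676)*(1/1820) = -54681234*1/1820 = -27340617/910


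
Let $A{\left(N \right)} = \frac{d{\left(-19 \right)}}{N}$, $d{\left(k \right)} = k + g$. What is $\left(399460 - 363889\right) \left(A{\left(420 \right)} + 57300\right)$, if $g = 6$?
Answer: $\frac{285350407859}{140} \approx 2.0382 \cdot 10^{9}$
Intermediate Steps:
$d{\left(k \right)} = 6 + k$ ($d{\left(k \right)} = k + 6 = 6 + k$)
$A{\left(N \right)} = - \frac{13}{N}$ ($A{\left(N \right)} = \frac{6 - 19}{N} = - \frac{13}{N}$)
$\left(399460 - 363889\right) \left(A{\left(420 \right)} + 57300\right) = \left(399460 - 363889\right) \left(- \frac{13}{420} + 57300\right) = 35571 \left(\left(-13\right) \frac{1}{420} + 57300\right) = 35571 \left(- \frac{13}{420} + 57300\right) = 35571 \cdot \frac{24065987}{420} = \frac{285350407859}{140}$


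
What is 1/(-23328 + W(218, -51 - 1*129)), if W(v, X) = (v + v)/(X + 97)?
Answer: -83/1936660 ≈ -4.2857e-5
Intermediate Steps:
W(v, X) = 2*v/(97 + X) (W(v, X) = (2*v)/(97 + X) = 2*v/(97 + X))
1/(-23328 + W(218, -51 - 1*129)) = 1/(-23328 + 2*218/(97 + (-51 - 1*129))) = 1/(-23328 + 2*218/(97 + (-51 - 129))) = 1/(-23328 + 2*218/(97 - 180)) = 1/(-23328 + 2*218/(-83)) = 1/(-23328 + 2*218*(-1/83)) = 1/(-23328 - 436/83) = 1/(-1936660/83) = -83/1936660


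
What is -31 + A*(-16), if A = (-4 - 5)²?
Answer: -1327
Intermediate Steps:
A = 81 (A = (-9)² = 81)
-31 + A*(-16) = -31 + 81*(-16) = -31 - 1296 = -1327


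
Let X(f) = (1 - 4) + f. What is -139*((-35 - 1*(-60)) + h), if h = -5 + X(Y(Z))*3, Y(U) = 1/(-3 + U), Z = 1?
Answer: -2641/2 ≈ -1320.5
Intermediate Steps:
X(f) = -3 + f
h = -31/2 (h = -5 + (-3 + 1/(-3 + 1))*3 = -5 + (-3 + 1/(-2))*3 = -5 + (-3 - ½)*3 = -5 - 7/2*3 = -5 - 21/2 = -31/2 ≈ -15.500)
-139*((-35 - 1*(-60)) + h) = -139*((-35 - 1*(-60)) - 31/2) = -139*((-35 + 60) - 31/2) = -139*(25 - 31/2) = -139*19/2 = -2641/2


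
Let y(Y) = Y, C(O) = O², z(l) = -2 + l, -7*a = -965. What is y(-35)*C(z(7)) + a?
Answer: -5160/7 ≈ -737.14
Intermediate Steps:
a = 965/7 (a = -⅐*(-965) = 965/7 ≈ 137.86)
y(-35)*C(z(7)) + a = -35*(-2 + 7)² + 965/7 = -35*5² + 965/7 = -35*25 + 965/7 = -875 + 965/7 = -5160/7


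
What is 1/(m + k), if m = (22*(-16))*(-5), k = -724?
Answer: 1/1036 ≈ 0.00096525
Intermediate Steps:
m = 1760 (m = -352*(-5) = 1760)
1/(m + k) = 1/(1760 - 724) = 1/1036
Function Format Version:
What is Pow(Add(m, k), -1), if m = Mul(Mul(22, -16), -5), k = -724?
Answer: Rational(1, 1036) ≈ 0.00096525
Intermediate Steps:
m = 1760 (m = Mul(-352, -5) = 1760)
Pow(Add(m, k), -1) = Pow(Add(1760, -724), -1) = Pow(1036, -1) = Rational(1, 1036)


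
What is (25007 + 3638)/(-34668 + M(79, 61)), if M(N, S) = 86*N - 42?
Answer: -28645/27916 ≈ -1.0261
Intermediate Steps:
M(N, S) = -42 + 86*N
(25007 + 3638)/(-34668 + M(79, 61)) = (25007 + 3638)/(-34668 + (-42 + 86*79)) = 28645/(-34668 + (-42 + 6794)) = 28645/(-34668 + 6752) = 28645/(-27916) = 28645*(-1/27916) = -28645/27916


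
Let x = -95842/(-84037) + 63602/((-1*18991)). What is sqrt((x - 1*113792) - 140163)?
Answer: I*sqrt(13200829231501885052271)/227992381 ≈ 503.94*I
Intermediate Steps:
x = -503540836/227992381 (x = -95842*(-1/84037) + 63602/(-18991) = 95842/84037 + 63602*(-1/18991) = 95842/84037 - 9086/2713 = -503540836/227992381 ≈ -2.2086)
sqrt((x - 1*113792) - 140163) = sqrt((-503540836/227992381 - 1*113792) - 140163) = sqrt((-503540836/227992381 - 113792) - 140163) = sqrt(-25944212559588/227992381 - 140163) = sqrt(-57900308657691/227992381) = I*sqrt(13200829231501885052271)/227992381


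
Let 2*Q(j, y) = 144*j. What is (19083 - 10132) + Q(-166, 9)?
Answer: -3001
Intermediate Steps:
Q(j, y) = 72*j (Q(j, y) = (144*j)/2 = 72*j)
(19083 - 10132) + Q(-166, 9) = (19083 - 10132) + 72*(-166) = 8951 - 11952 = -3001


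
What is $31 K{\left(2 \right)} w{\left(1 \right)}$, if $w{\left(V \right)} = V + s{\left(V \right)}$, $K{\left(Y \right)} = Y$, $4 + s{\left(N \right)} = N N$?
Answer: $-124$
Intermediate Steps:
$s{\left(N \right)} = -4 + N^{2}$ ($s{\left(N \right)} = -4 + N N = -4 + N^{2}$)
$w{\left(V \right)} = -4 + V + V^{2}$ ($w{\left(V \right)} = V + \left(-4 + V^{2}\right) = -4 + V + V^{2}$)
$31 K{\left(2 \right)} w{\left(1 \right)} = 31 \cdot 2 \left(-4 + 1 + 1^{2}\right) = 62 \left(-4 + 1 + 1\right) = 62 \left(-2\right) = -124$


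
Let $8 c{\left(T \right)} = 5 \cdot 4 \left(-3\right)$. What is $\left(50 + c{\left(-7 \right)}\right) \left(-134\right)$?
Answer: $-5695$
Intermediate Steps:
$c{\left(T \right)} = - \frac{15}{2}$ ($c{\left(T \right)} = \frac{5 \cdot 4 \left(-3\right)}{8} = \frac{20 \left(-3\right)}{8} = \frac{1}{8} \left(-60\right) = - \frac{15}{2}$)
$\left(50 + c{\left(-7 \right)}\right) \left(-134\right) = \left(50 - \frac{15}{2}\right) \left(-134\right) = \frac{85}{2} \left(-134\right) = -5695$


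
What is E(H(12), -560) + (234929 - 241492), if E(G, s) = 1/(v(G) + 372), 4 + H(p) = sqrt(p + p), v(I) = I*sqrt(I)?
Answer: -6563 + 1/(372 + (-4 + 2*sqrt(6))**(3/2)) ≈ -6563.0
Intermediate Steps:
v(I) = I**(3/2)
H(p) = -4 + sqrt(2)*sqrt(p) (H(p) = -4 + sqrt(p + p) = -4 + sqrt(2*p) = -4 + sqrt(2)*sqrt(p))
E(G, s) = 1/(372 + G**(3/2)) (E(G, s) = 1/(G**(3/2) + 372) = 1/(372 + G**(3/2)))
E(H(12), -560) + (234929 - 241492) = 1/(372 + (-4 + sqrt(2)*sqrt(12))**(3/2)) + (234929 - 241492) = 1/(372 + (-4 + sqrt(2)*(2*sqrt(3)))**(3/2)) - 6563 = 1/(372 + (-4 + 2*sqrt(6))**(3/2)) - 6563 = -6563 + 1/(372 + (-4 + 2*sqrt(6))**(3/2))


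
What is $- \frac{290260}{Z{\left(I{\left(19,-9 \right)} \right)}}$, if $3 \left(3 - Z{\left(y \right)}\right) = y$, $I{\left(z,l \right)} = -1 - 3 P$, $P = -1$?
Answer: $- \frac{870780}{7} \approx -1.244 \cdot 10^{5}$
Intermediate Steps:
$I{\left(z,l \right)} = 2$ ($I{\left(z,l \right)} = -1 - -3 = -1 + 3 = 2$)
$Z{\left(y \right)} = 3 - \frac{y}{3}$
$- \frac{290260}{Z{\left(I{\left(19,-9 \right)} \right)}} = - \frac{290260}{3 - \frac{2}{3}} = - \frac{290260}{\frac{7}{3}} = \left(-290260\right) \frac{3}{7} = - \frac{870780}{7}$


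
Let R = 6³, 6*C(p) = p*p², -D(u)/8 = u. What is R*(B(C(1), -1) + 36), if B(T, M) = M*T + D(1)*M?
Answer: 9468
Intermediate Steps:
D(u) = -8*u
C(p) = p³/6 (C(p) = (p*p²)/6 = p³/6)
B(T, M) = -8*M + M*T (B(T, M) = M*T + (-8*1)*M = M*T - 8*M = -8*M + M*T)
R = 216
R*(B(C(1), -1) + 36) = 216*(-(-8 + (⅙)*1³) + 36) = 216*(-(-8 + (⅙)*1) + 36) = 216*(-(-8 + ⅙) + 36) = 216*(-1*(-47/6) + 36) = 216*(47/6 + 36) = 216*(263/6) = 9468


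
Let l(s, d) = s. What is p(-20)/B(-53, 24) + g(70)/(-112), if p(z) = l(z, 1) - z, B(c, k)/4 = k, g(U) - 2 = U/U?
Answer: -3/112 ≈ -0.026786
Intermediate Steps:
g(U) = 3 (g(U) = 2 + U/U = 2 + 1 = 3)
B(c, k) = 4*k
p(z) = 0 (p(z) = z - z = 0)
p(-20)/B(-53, 24) + g(70)/(-112) = 0/((4*24)) + 3/(-112) = 0/96 + 3*(-1/112) = 0*(1/96) - 3/112 = 0 - 3/112 = -3/112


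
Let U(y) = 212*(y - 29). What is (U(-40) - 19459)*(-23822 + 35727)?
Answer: -405805735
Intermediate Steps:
U(y) = -6148 + 212*y (U(y) = 212*(-29 + y) = -6148 + 212*y)
(U(-40) - 19459)*(-23822 + 35727) = ((-6148 + 212*(-40)) - 19459)*(-23822 + 35727) = ((-6148 - 8480) - 19459)*11905 = (-14628 - 19459)*11905 = -34087*11905 = -405805735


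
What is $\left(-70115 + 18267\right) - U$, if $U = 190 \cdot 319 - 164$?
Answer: $-112294$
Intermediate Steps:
$U = 60446$ ($U = 60610 - 164 = 60446$)
$\left(-70115 + 18267\right) - U = \left(-70115 + 18267\right) - 60446 = -51848 - 60446 = -112294$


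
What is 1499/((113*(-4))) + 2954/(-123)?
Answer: -1519585/55596 ≈ -27.333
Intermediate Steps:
1499/((113*(-4))) + 2954/(-123) = 1499/(-452) + 2954*(-1/123) = 1499*(-1/452) - 2954/123 = -1499/452 - 2954/123 = -1519585/55596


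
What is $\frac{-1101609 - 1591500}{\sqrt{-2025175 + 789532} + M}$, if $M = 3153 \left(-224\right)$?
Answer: $\frac{634022493216}{166273791209} + \frac{897703 i \sqrt{1235643}}{166273791209} \approx 3.8131 + 0.0060014 i$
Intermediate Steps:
$M = -706272$
$\frac{-1101609 - 1591500}{\sqrt{-2025175 + 789532} + M} = \frac{-1101609 - 1591500}{\sqrt{-2025175 + 789532} - 706272} = \frac{-1101609 - 1591500}{\sqrt{-1235643} - 706272} = - \frac{2693109}{i \sqrt{1235643} - 706272} = - \frac{2693109}{-706272 + i \sqrt{1235643}}$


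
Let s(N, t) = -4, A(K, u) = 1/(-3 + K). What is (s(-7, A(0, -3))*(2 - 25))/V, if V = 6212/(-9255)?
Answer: -212865/1553 ≈ -137.07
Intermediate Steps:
V = -6212/9255 (V = 6212*(-1/9255) = -6212/9255 ≈ -0.67120)
(s(-7, A(0, -3))*(2 - 25))/V = (-4*(2 - 25))/(-6212/9255) = -4*(-23)*(-9255/6212) = 92*(-9255/6212) = -212865/1553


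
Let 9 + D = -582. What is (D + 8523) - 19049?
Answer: -11117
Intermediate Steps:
D = -591 (D = -9 - 582 = -591)
(D + 8523) - 19049 = (-591 + 8523) - 19049 = 7932 - 19049 = -11117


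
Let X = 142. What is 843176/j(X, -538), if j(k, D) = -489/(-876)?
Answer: 246207392/163 ≈ 1.5105e+6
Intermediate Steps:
j(k, D) = 163/292 (j(k, D) = -489*(-1/876) = 163/292)
843176/j(X, -538) = 843176/(163/292) = 843176*(292/163) = 246207392/163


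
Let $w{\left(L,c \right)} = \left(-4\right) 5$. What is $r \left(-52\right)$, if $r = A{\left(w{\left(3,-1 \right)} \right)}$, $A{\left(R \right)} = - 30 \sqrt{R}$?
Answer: $3120 i \sqrt{5} \approx 6976.5 i$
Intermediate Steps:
$w{\left(L,c \right)} = -20$
$r = - 60 i \sqrt{5}$ ($r = - 30 \sqrt{-20} = - 30 \cdot 2 i \sqrt{5} = - 60 i \sqrt{5} \approx - 134.16 i$)
$r \left(-52\right) = - 60 i \sqrt{5} \left(-52\right) = 3120 i \sqrt{5}$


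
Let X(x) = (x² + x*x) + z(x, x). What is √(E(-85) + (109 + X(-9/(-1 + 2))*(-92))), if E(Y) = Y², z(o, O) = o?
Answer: I*√6742 ≈ 82.11*I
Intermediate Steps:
X(x) = x + 2*x² (X(x) = (x² + x*x) + x = (x² + x²) + x = 2*x² + x = x + 2*x²)
√(E(-85) + (109 + X(-9/(-1 + 2))*(-92))) = √((-85)² + (109 + ((-9/(-1 + 2))*(1 + 2*(-9/(-1 + 2))))*(-92))) = √(7225 + (109 + ((-9/1)*(1 + 2*(-9/1)))*(-92))) = √(7225 + (109 + ((-9*1)*(1 + 2*(-9*1)))*(-92))) = √(7225 + (109 - 9*(1 + 2*(-9))*(-92))) = √(7225 + (109 - 9*(1 - 18)*(-92))) = √(7225 + (109 - 9*(-17)*(-92))) = √(7225 + (109 + 153*(-92))) = √(7225 + (109 - 14076)) = √(7225 - 13967) = √(-6742) = I*√6742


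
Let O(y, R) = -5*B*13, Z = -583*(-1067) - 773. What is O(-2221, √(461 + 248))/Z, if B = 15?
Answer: -325/207096 ≈ -0.0015693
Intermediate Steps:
Z = 621288 (Z = 622061 - 773 = 621288)
O(y, R) = -975 (O(y, R) = -5*15*13 = -75*13 = -975)
O(-2221, √(461 + 248))/Z = -975/621288 = -975*1/621288 = -325/207096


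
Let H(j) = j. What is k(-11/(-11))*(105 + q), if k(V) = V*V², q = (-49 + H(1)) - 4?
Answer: 53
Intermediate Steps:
q = -52 (q = (-49 + 1) - 4 = -48 - 4 = -52)
k(V) = V³
k(-11/(-11))*(105 + q) = (-11/(-11))³*(105 - 52) = (-11*(-1/11))³*53 = 1³*53 = 1*53 = 53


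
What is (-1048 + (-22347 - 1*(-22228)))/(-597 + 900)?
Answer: -389/101 ≈ -3.8515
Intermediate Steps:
(-1048 + (-22347 - 1*(-22228)))/(-597 + 900) = (-1048 + (-22347 + 22228))/303 = (-1048 - 119)*(1/303) = -1167*1/303 = -389/101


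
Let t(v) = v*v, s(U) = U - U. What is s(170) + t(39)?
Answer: 1521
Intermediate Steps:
s(U) = 0
t(v) = v²
s(170) + t(39) = 0 + 39² = 0 + 1521 = 1521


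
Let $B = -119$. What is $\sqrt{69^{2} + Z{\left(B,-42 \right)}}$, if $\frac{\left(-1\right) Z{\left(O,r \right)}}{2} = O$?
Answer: $\sqrt{4999} \approx 70.704$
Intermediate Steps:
$Z{\left(O,r \right)} = - 2 O$
$\sqrt{69^{2} + Z{\left(B,-42 \right)}} = \sqrt{69^{2} - -238} = \sqrt{4761 + 238} = \sqrt{4999}$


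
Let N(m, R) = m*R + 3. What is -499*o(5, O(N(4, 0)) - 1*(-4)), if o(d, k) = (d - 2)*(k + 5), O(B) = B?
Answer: -17964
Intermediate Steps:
N(m, R) = 3 + R*m (N(m, R) = R*m + 3 = 3 + R*m)
o(d, k) = (-2 + d)*(5 + k)
-499*o(5, O(N(4, 0)) - 1*(-4)) = -499*(-10 - 2*((3 + 0*4) - 1*(-4)) + 5*5 + 5*((3 + 0*4) - 1*(-4))) = -499*(-10 - 2*((3 + 0) + 4) + 25 + 5*((3 + 0) + 4)) = -499*(-10 - 2*(3 + 4) + 25 + 5*(3 + 4)) = -499*(-10 - 2*7 + 25 + 5*7) = -499*(-10 - 14 + 25 + 35) = -499*36 = -17964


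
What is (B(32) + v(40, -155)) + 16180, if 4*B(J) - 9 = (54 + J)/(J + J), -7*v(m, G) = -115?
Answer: 14514317/896 ≈ 16199.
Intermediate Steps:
v(m, G) = 115/7 (v(m, G) = -1/7*(-115) = 115/7)
B(J) = 9/4 + (54 + J)/(8*J) (B(J) = 9/4 + ((54 + J)/(J + J))/4 = 9/4 + ((54 + J)/((2*J)))/4 = 9/4 + ((54 + J)*(1/(2*J)))/4 = 9/4 + ((54 + J)/(2*J))/4 = 9/4 + (54 + J)/(8*J))
(B(32) + v(40, -155)) + 16180 = ((1/8)*(54 + 19*32)/32 + 115/7) + 16180 = ((1/8)*(1/32)*(54 + 608) + 115/7) + 16180 = ((1/8)*(1/32)*662 + 115/7) + 16180 = (331/128 + 115/7) + 16180 = 17037/896 + 16180 = 14514317/896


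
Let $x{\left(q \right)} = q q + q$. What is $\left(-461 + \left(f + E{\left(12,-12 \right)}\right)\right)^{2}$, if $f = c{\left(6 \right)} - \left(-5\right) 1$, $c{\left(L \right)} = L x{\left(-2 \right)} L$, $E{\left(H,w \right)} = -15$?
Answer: $159201$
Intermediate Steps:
$x{\left(q \right)} = q + q^{2}$ ($x{\left(q \right)} = q^{2} + q = q + q^{2}$)
$c{\left(L \right)} = 2 L^{2}$ ($c{\left(L \right)} = L \left(- 2 \left(1 - 2\right)\right) L = L \left(\left(-2\right) \left(-1\right)\right) L = L 2 L = 2 L L = 2 L^{2}$)
$f = 77$ ($f = 2 \cdot 6^{2} - \left(-5\right) 1 = 2 \cdot 36 - -5 = 72 + 5 = 77$)
$\left(-461 + \left(f + E{\left(12,-12 \right)}\right)\right)^{2} = \left(-461 + \left(77 - 15\right)\right)^{2} = \left(-461 + 62\right)^{2} = \left(-399\right)^{2} = 159201$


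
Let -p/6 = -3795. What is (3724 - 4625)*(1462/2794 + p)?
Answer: -28661189321/1397 ≈ -2.0516e+7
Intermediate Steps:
p = 22770 (p = -6*(-3795) = 22770)
(3724 - 4625)*(1462/2794 + p) = (3724 - 4625)*(1462/2794 + 22770) = -901*(1462*(1/2794) + 22770) = -901*(731/1397 + 22770) = -901*31810421/1397 = -28661189321/1397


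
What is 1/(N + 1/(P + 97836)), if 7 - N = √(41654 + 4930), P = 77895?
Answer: -108084933129/718532609389450 - 92644153083*√1294/718532609389450 ≈ -0.0047885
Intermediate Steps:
N = 7 - 6*√1294 (N = 7 - √(41654 + 4930) = 7 - √46584 = 7 - 6*√1294 ≈ -208.83)
1/(N + 1/(P + 97836)) = 1/((7 - 6*√1294) + 1/(77895 + 97836)) = 1/((7 - 6*√1294) + 1/175731) = 1/(1230118/175731 - 6*√1294)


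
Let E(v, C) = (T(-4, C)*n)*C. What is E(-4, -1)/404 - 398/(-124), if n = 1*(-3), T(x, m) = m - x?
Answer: 40477/12524 ≈ 3.2320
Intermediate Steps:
n = -3
E(v, C) = C*(-12 - 3*C) (E(v, C) = ((C - 1*(-4))*(-3))*C = ((C + 4)*(-3))*C = ((4 + C)*(-3))*C = (-12 - 3*C)*C = C*(-12 - 3*C))
E(-4, -1)/404 - 398/(-124) = -3*(-1)*(4 - 1)/404 - 398/(-124) = -3*(-1)*3*(1/404) - 398*(-1/124) = 9*(1/404) + 199/62 = 9/404 + 199/62 = 40477/12524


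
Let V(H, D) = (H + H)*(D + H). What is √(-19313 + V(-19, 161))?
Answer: I*√24709 ≈ 157.19*I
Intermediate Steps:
V(H, D) = 2*H*(D + H) (V(H, D) = (2*H)*(D + H) = 2*H*(D + H))
√(-19313 + V(-19, 161)) = √(-19313 + 2*(-19)*(161 - 19)) = √(-19313 + 2*(-19)*142) = √(-19313 - 5396) = √(-24709) = I*√24709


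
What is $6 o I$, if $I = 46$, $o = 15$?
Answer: $4140$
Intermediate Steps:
$6 o I = 6 \cdot 15 \cdot 46 = 90 \cdot 46 = 4140$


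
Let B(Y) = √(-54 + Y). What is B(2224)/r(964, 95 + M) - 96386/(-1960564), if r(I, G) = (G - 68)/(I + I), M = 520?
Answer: 48193/980282 + 1928*√2170/547 ≈ 164.24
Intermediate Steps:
r(I, G) = (-68 + G)/(2*I) (r(I, G) = (-68 + G)/((2*I)) = (-68 + G)*(1/(2*I)) = (-68 + G)/(2*I))
B(2224)/r(964, 95 + M) - 96386/(-1960564) = √(-54 + 2224)/(((½)*(-68 + (95 + 520))/964)) - 96386/(-1960564) = √2170/(((½)*(1/964)*(-68 + 615))) - 96386*(-1/1960564) = √2170/(((½)*(1/964)*547)) + 48193/980282 = √2170/(547/1928) + 48193/980282 = √2170*(1928/547) + 48193/980282 = 1928*√2170/547 + 48193/980282 = 48193/980282 + 1928*√2170/547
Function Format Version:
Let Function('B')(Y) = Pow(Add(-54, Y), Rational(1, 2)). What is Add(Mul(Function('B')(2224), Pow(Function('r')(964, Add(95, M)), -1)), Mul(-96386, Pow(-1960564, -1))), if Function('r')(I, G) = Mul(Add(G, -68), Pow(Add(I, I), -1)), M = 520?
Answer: Add(Rational(48193, 980282), Mul(Rational(1928, 547), Pow(2170, Rational(1, 2)))) ≈ 164.24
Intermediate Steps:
Function('r')(I, G) = Mul(Rational(1, 2), Pow(I, -1), Add(-68, G)) (Function('r')(I, G) = Mul(Add(-68, G), Pow(Mul(2, I), -1)) = Mul(Add(-68, G), Mul(Rational(1, 2), Pow(I, -1))) = Mul(Rational(1, 2), Pow(I, -1), Add(-68, G)))
Add(Mul(Function('B')(2224), Pow(Function('r')(964, Add(95, M)), -1)), Mul(-96386, Pow(-1960564, -1))) = Add(Mul(Pow(Add(-54, 2224), Rational(1, 2)), Pow(Mul(Rational(1, 2), Pow(964, -1), Add(-68, Add(95, 520))), -1)), Mul(-96386, Pow(-1960564, -1))) = Add(Mul(Pow(2170, Rational(1, 2)), Pow(Mul(Rational(1, 2), Rational(1, 964), Add(-68, 615)), -1)), Mul(-96386, Rational(-1, 1960564))) = Add(Mul(Pow(2170, Rational(1, 2)), Pow(Mul(Rational(1, 2), Rational(1, 964), 547), -1)), Rational(48193, 980282)) = Add(Mul(Pow(2170, Rational(1, 2)), Pow(Rational(547, 1928), -1)), Rational(48193, 980282)) = Add(Mul(Pow(2170, Rational(1, 2)), Rational(1928, 547)), Rational(48193, 980282)) = Add(Mul(Rational(1928, 547), Pow(2170, Rational(1, 2))), Rational(48193, 980282)) = Add(Rational(48193, 980282), Mul(Rational(1928, 547), Pow(2170, Rational(1, 2))))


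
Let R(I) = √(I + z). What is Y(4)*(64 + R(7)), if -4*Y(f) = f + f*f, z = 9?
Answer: -340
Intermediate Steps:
Y(f) = -f/4 - f²/4 (Y(f) = -(f + f*f)/4 = -(f + f²)/4 = -f/4 - f²/4)
R(I) = √(9 + I) (R(I) = √(I + 9) = √(9 + I))
Y(4)*(64 + R(7)) = (-¼*4*(1 + 4))*(64 + √(9 + 7)) = (-¼*4*5)*(64 + √16) = -5*(64 + 4) = -5*68 = -340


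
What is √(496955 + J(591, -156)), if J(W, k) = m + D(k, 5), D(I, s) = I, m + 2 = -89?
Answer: 2*√124177 ≈ 704.78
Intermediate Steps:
m = -91 (m = -2 - 89 = -91)
J(W, k) = -91 + k
√(496955 + J(591, -156)) = √(496955 + (-91 - 156)) = √(496955 - 247) = √496708 = 2*√124177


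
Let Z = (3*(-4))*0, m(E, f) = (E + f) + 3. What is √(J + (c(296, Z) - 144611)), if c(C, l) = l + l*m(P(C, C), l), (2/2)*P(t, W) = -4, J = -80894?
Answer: I*√225505 ≈ 474.87*I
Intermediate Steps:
P(t, W) = -4
m(E, f) = 3 + E + f
Z = 0 (Z = -12*0 = 0)
c(C, l) = l + l*(-1 + l) (c(C, l) = l + l*(3 - 4 + l) = l + l*(-1 + l))
√(J + (c(296, Z) - 144611)) = √(-80894 + (0² - 144611)) = √(-80894 + (0 - 144611)) = √(-80894 - 144611) = √(-225505) = I*√225505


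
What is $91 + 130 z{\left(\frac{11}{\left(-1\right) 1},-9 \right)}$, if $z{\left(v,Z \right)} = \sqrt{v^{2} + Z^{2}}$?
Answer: $91 + 130 \sqrt{202} \approx 1938.6$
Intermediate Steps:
$z{\left(v,Z \right)} = \sqrt{Z^{2} + v^{2}}$
$91 + 130 z{\left(\frac{11}{\left(-1\right) 1},-9 \right)} = 91 + 130 \sqrt{\left(-9\right)^{2} + \left(\frac{11}{\left(-1\right) 1}\right)^{2}} = 91 + 130 \sqrt{81 + \left(\frac{11}{-1}\right)^{2}} = 91 + 130 \sqrt{81 + \left(11 \left(-1\right)\right)^{2}} = 91 + 130 \sqrt{81 + \left(-11\right)^{2}} = 91 + 130 \sqrt{81 + 121} = 91 + 130 \sqrt{202}$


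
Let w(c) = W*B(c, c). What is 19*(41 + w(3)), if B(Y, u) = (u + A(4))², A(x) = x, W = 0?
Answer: 779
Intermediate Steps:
B(Y, u) = (4 + u)² (B(Y, u) = (u + 4)² = (4 + u)²)
w(c) = 0 (w(c) = 0*(4 + c)² = 0)
19*(41 + w(3)) = 19*(41 + 0) = 19*41 = 779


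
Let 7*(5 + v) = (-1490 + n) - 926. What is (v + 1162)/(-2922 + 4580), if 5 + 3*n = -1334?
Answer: 7855/17409 ≈ 0.45120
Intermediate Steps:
n = -1339/3 (n = -5/3 + (⅓)*(-1334) = -5/3 - 1334/3 = -1339/3 ≈ -446.33)
v = -8692/21 (v = -5 + ((-1490 - 1339/3) - 926)/7 = -5 + (-5809/3 - 926)/7 = -5 + (⅐)*(-8587/3) = -5 - 8587/21 = -8692/21 ≈ -413.90)
(v + 1162)/(-2922 + 4580) = (-8692/21 + 1162)/(-2922 + 4580) = (15710/21)/1658 = (15710/21)*(1/1658) = 7855/17409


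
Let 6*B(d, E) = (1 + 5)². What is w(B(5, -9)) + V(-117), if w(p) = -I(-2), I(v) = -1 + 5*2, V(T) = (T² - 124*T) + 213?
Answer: 28401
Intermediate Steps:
B(d, E) = 6 (B(d, E) = (1 + 5)²/6 = (⅙)*6² = (⅙)*36 = 6)
V(T) = 213 + T² - 124*T
I(v) = 9 (I(v) = -1 + 10 = 9)
w(p) = -9 (w(p) = -1*9 = -9)
w(B(5, -9)) + V(-117) = -9 + (213 + (-117)² - 124*(-117)) = -9 + (213 + 13689 + 14508) = -9 + 28410 = 28401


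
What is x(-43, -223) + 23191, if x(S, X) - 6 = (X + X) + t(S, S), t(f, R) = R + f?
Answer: 22665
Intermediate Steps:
x(S, X) = 6 + 2*S + 2*X (x(S, X) = 6 + ((X + X) + (S + S)) = 6 + (2*X + 2*S) = 6 + (2*S + 2*X) = 6 + 2*S + 2*X)
x(-43, -223) + 23191 = (6 + 2*(-43) + 2*(-223)) + 23191 = (6 - 86 - 446) + 23191 = -526 + 23191 = 22665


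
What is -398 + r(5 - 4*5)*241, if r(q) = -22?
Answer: -5700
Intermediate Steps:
-398 + r(5 - 4*5)*241 = -398 - 22*241 = -398 - 5302 = -5700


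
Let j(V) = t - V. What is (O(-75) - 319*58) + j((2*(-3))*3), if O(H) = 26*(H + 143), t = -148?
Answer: -16864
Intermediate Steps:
O(H) = 3718 + 26*H (O(H) = 26*(143 + H) = 3718 + 26*H)
j(V) = -148 - V
(O(-75) - 319*58) + j((2*(-3))*3) = ((3718 + 26*(-75)) - 319*58) + (-148 - 2*(-3)*3) = ((3718 - 1950) - 18502) + (-148 - (-6)*3) = (1768 - 18502) + (-148 - 1*(-18)) = -16734 + (-148 + 18) = -16734 - 130 = -16864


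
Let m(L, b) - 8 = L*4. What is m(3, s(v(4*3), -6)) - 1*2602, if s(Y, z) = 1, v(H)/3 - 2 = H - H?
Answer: -2582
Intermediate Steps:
v(H) = 6 (v(H) = 6 + 3*(H - H) = 6 + 3*0 = 6 + 0 = 6)
m(L, b) = 8 + 4*L (m(L, b) = 8 + L*4 = 8 + 4*L)
m(3, s(v(4*3), -6)) - 1*2602 = (8 + 4*3) - 1*2602 = (8 + 12) - 2602 = 20 - 2602 = -2582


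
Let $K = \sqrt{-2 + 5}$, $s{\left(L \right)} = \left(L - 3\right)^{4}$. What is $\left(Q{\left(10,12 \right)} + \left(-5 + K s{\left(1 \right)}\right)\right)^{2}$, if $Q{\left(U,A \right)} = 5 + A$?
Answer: $912 + 384 \sqrt{3} \approx 1577.1$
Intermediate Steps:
$s{\left(L \right)} = \left(-3 + L\right)^{4}$ ($s{\left(L \right)} = \left(L - 3\right)^{4} = \left(-3 + L\right)^{4}$)
$K = \sqrt{3} \approx 1.732$
$\left(Q{\left(10,12 \right)} + \left(-5 + K s{\left(1 \right)}\right)\right)^{2} = \left(\left(5 + 12\right) - \left(5 - \sqrt{3} \left(-3 + 1\right)^{4}\right)\right)^{2} = \left(17 - \left(5 - \sqrt{3} \left(-2\right)^{4}\right)\right)^{2} = \left(17 - \left(5 - \sqrt{3} \cdot 16\right)\right)^{2} = \left(17 - \left(5 - 16 \sqrt{3}\right)\right)^{2} = \left(12 + 16 \sqrt{3}\right)^{2}$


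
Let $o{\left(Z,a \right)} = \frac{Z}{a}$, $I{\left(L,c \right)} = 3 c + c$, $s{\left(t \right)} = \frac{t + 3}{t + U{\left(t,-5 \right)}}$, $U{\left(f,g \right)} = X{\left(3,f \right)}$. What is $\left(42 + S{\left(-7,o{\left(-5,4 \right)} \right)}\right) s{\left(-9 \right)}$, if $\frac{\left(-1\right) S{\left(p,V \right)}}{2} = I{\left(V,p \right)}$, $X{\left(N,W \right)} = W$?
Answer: $\frac{98}{3} \approx 32.667$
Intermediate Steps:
$U{\left(f,g \right)} = f$
$s{\left(t \right)} = \frac{3 + t}{2 t}$ ($s{\left(t \right)} = \frac{t + 3}{t + t} = \frac{3 + t}{2 t}$)
$I{\left(L,c \right)} = 4 c$
$S{\left(p,V \right)} = - 8 p$ ($S{\left(p,V \right)} = - 2 \cdot 4 p = - 8 p$)
$\left(42 + S{\left(-7,o{\left(-5,4 \right)} \right)}\right) s{\left(-9 \right)} = \left(42 - -56\right) \frac{3 - 9}{2 \left(-9\right)} = \left(42 + 56\right) \frac{1}{2} \left(- \frac{1}{9}\right) \left(-6\right) = 98 \cdot \frac{1}{3} = \frac{98}{3}$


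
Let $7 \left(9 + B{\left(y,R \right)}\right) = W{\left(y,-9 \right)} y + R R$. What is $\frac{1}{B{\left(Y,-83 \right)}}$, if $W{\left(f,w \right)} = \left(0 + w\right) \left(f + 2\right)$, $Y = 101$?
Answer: $- \frac{7}{86801} \approx -8.0644 \cdot 10^{-5}$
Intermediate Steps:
$W{\left(f,w \right)} = w \left(2 + f\right)$
$B{\left(y,R \right)} = -9 + \frac{R^{2}}{7} + \frac{y \left(-18 - 9 y\right)}{7}$ ($B{\left(y,R \right)} = -9 + \frac{- 9 \left(2 + y\right) y + R R}{7} = -9 + \frac{\left(-18 - 9 y\right) y + R^{2}}{7} = -9 + \frac{y \left(-18 - 9 y\right) + R^{2}}{7} = -9 + \frac{R^{2} + y \left(-18 - 9 y\right)}{7} = -9 + \left(\frac{R^{2}}{7} + \frac{y \left(-18 - 9 y\right)}{7}\right) = -9 + \frac{R^{2}}{7} + \frac{y \left(-18 - 9 y\right)}{7}$)
$\frac{1}{B{\left(Y,-83 \right)}} = \frac{1}{-9 + \frac{\left(-83\right)^{2}}{7} - \frac{909 \left(2 + 101\right)}{7}} = \frac{1}{-9 + \frac{1}{7} \cdot 6889 - \frac{909}{7} \cdot 103} = \frac{1}{-9 + \frac{6889}{7} - \frac{93627}{7}} = \frac{1}{- \frac{86801}{7}} = - \frac{7}{86801}$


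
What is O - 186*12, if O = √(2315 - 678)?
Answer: -2232 + √1637 ≈ -2191.5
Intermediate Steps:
O = √1637 ≈ 40.460
O - 186*12 = √1637 - 186*12 = √1637 - 2232 = -2232 + √1637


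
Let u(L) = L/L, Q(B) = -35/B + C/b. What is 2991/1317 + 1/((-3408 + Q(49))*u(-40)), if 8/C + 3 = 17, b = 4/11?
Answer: 23775377/10470150 ≈ 2.2708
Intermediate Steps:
b = 4/11 (b = 4*(1/11) = 4/11 ≈ 0.36364)
C = 4/7 (C = 8/(-3 + 17) = 8/14 = 8*(1/14) = 4/7 ≈ 0.57143)
Q(B) = 11/7 - 35/B (Q(B) = -35/B + 4/(7*(4/11)) = -35/B + (4/7)*(11/4) = -35/B + 11/7 = 11/7 - 35/B)
u(L) = 1
2991/1317 + 1/((-3408 + Q(49))*u(-40)) = 2991/1317 + 1/(-3408 + (11/7 - 35/49)*1) = 2991*(1/1317) + 1/(-3408 + (11/7 - 35*1/49)) = 997/439 + 1/(-3408 + (11/7 - 5/7)) = 997/439 + 1/(-3408 + 6/7) = 997/439 + 1/(-23850/7) = 997/439 - 7/23850*1 = 997/439 - 7/23850 = 23775377/10470150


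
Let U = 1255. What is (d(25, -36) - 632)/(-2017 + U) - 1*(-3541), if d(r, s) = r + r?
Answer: 449804/127 ≈ 3541.8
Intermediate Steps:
d(r, s) = 2*r
(d(25, -36) - 632)/(-2017 + U) - 1*(-3541) = (2*25 - 632)/(-2017 + 1255) - 1*(-3541) = (50 - 632)/(-762) + 3541 = -582*(-1/762) + 3541 = 97/127 + 3541 = 449804/127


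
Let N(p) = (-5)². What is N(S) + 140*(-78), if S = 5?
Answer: -10895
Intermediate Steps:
N(p) = 25
N(S) + 140*(-78) = 25 + 140*(-78) = 25 - 10920 = -10895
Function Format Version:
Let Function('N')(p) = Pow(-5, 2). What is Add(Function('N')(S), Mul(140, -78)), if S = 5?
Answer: -10895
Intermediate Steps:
Function('N')(p) = 25
Add(Function('N')(S), Mul(140, -78)) = Add(25, Mul(140, -78)) = Add(25, -10920) = -10895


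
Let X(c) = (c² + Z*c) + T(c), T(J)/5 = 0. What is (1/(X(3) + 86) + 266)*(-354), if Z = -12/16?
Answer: -34936260/371 ≈ -94168.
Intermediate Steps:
Z = -¾ (Z = -12*1/16 = -¾ ≈ -0.75000)
T(J) = 0 (T(J) = 5*0 = 0)
X(c) = c² - 3*c/4 (X(c) = (c² - 3*c/4) + 0 = c² - 3*c/4)
(1/(X(3) + 86) + 266)*(-354) = (1/((¼)*3*(-3 + 4*3) + 86) + 266)*(-354) = (1/((¼)*3*(-3 + 12) + 86) + 266)*(-354) = (1/((¼)*3*9 + 86) + 266)*(-354) = (1/(27/4 + 86) + 266)*(-354) = (1/(371/4) + 266)*(-354) = (4/371 + 266)*(-354) = (98690/371)*(-354) = -34936260/371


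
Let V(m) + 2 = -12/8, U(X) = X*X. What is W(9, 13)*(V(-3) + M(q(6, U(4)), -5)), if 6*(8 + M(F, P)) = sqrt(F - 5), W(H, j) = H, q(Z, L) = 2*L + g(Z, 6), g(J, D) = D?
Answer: -207/2 + 3*sqrt(33)/2 ≈ -94.883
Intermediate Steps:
U(X) = X**2
V(m) = -7/2 (V(m) = -2 - 12/8 = -2 - 12*1/8 = -2 - 3/2 = -7/2)
q(Z, L) = 6 + 2*L (q(Z, L) = 2*L + 6 = 6 + 2*L)
M(F, P) = -8 + sqrt(-5 + F)/6 (M(F, P) = -8 + sqrt(F - 5)/6 = -8 + sqrt(-5 + F)/6)
W(9, 13)*(V(-3) + M(q(6, U(4)), -5)) = 9*(-7/2 + (-8 + sqrt(-5 + (6 + 2*4**2))/6)) = 9*(-7/2 + (-8 + sqrt(-5 + (6 + 2*16))/6)) = 9*(-7/2 + (-8 + sqrt(-5 + (6 + 32))/6)) = 9*(-7/2 + (-8 + sqrt(-5 + 38)/6)) = 9*(-7/2 + (-8 + sqrt(33)/6)) = 9*(-23/2 + sqrt(33)/6) = -207/2 + 3*sqrt(33)/2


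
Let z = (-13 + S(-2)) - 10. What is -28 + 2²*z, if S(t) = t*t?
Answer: -104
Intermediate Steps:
S(t) = t²
z = -19 (z = (-13 + (-2)²) - 10 = (-13 + 4) - 10 = -9 - 10 = -19)
-28 + 2²*z = -28 + 2²*(-19) = -28 + 4*(-19) = -28 - 76 = -104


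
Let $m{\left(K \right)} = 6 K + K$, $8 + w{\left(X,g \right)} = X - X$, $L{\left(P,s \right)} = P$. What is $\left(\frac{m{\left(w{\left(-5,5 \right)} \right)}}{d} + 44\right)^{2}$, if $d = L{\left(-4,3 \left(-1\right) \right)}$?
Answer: $3364$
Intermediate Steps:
$w{\left(X,g \right)} = -8$ ($w{\left(X,g \right)} = -8 + \left(X - X\right) = -8 + 0 = -8$)
$d = -4$
$m{\left(K \right)} = 7 K$
$\left(\frac{m{\left(w{\left(-5,5 \right)} \right)}}{d} + 44\right)^{2} = \left(\frac{7 \left(-8\right)}{-4} + 44\right)^{2} = \left(\left(-56\right) \left(- \frac{1}{4}\right) + 44\right)^{2} = \left(14 + 44\right)^{2} = 58^{2} = 3364$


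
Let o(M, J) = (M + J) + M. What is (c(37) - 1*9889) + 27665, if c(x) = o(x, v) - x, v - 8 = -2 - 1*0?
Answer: 17819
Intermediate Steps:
v = 6 (v = 8 + (-2 - 1*0) = 8 + (-2 + 0) = 8 - 2 = 6)
o(M, J) = J + 2*M (o(M, J) = (J + M) + M = J + 2*M)
c(x) = 6 + x (c(x) = (6 + 2*x) - x = 6 + x)
(c(37) - 1*9889) + 27665 = ((6 + 37) - 1*9889) + 27665 = (43 - 9889) + 27665 = -9846 + 27665 = 17819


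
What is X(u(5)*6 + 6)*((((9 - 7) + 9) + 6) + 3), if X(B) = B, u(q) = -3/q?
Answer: 48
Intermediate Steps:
X(u(5)*6 + 6)*((((9 - 7) + 9) + 6) + 3) = (-3/5*6 + 6)*((((9 - 7) + 9) + 6) + 3) = (-3*1/5*6 + 6)*(((2 + 9) + 6) + 3) = (-3/5*6 + 6)*((11 + 6) + 3) = (-18/5 + 6)*(17 + 3) = (12/5)*20 = 48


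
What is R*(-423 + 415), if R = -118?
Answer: 944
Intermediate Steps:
R*(-423 + 415) = -118*(-423 + 415) = -118*(-8) = 944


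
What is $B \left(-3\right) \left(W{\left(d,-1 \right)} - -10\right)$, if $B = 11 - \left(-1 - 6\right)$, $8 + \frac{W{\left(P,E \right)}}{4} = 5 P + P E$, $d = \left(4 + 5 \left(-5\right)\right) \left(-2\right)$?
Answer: $-35100$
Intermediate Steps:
$d = 42$ ($d = \left(4 - 25\right) \left(-2\right) = \left(-21\right) \left(-2\right) = 42$)
$W{\left(P,E \right)} = -32 + 20 P + 4 E P$ ($W{\left(P,E \right)} = -32 + 4 \left(5 P + P E\right) = -32 + 4 \left(5 P + E P\right) = -32 + \left(20 P + 4 E P\right) = -32 + 20 P + 4 E P$)
$B = 18$ ($B = 11 - \left(-1 - 6\right) = 11 - -7 = 11 + 7 = 18$)
$B \left(-3\right) \left(W{\left(d,-1 \right)} - -10\right) = 18 \left(-3\right) \left(\left(-32 + 20 \cdot 42 + 4 \left(-1\right) 42\right) - -10\right) = - 54 \left(\left(-32 + 840 - 168\right) + 10\right) = - 54 \left(640 + 10\right) = \left(-54\right) 650 = -35100$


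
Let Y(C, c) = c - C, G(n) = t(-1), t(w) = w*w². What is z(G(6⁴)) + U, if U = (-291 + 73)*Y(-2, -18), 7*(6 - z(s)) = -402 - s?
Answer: 24859/7 ≈ 3551.3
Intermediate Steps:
t(w) = w³
G(n) = -1 (G(n) = (-1)³ = -1)
z(s) = 444/7 + s/7 (z(s) = 6 - (-402 - s)/7 = 6 + (402/7 + s/7) = 444/7 + s/7)
U = 3488 (U = (-291 + 73)*(-18 - 1*(-2)) = -218*(-18 + 2) = -218*(-16) = 3488)
z(G(6⁴)) + U = (444/7 + (⅐)*(-1)) + 3488 = (444/7 - ⅐) + 3488 = 443/7 + 3488 = 24859/7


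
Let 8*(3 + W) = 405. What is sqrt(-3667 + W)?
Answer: I*sqrt(57910)/4 ≈ 60.161*I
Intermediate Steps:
W = 381/8 (W = -3 + (1/8)*405 = -3 + 405/8 = 381/8 ≈ 47.625)
sqrt(-3667 + W) = sqrt(-3667 + 381/8) = sqrt(-28955/8) = I*sqrt(57910)/4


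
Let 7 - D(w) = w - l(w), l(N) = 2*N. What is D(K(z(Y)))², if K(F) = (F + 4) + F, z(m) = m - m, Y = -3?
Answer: 121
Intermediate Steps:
z(m) = 0
K(F) = 4 + 2*F (K(F) = (4 + F) + F = 4 + 2*F)
D(w) = 7 + w (D(w) = 7 - (w - 2*w) = 7 - (-1)*w = 7 + w)
D(K(z(Y)))² = (7 + (4 + 2*0))² = (7 + (4 + 0))² = (7 + 4)² = 11² = 121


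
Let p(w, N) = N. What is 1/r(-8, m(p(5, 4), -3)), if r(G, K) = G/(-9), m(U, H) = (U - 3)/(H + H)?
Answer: 9/8 ≈ 1.1250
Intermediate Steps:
m(U, H) = (-3 + U)/(2*H) (m(U, H) = (-3 + U)/((2*H)) = (-3 + U)*(1/(2*H)) = (-3 + U)/(2*H))
r(G, K) = -G/9 (r(G, K) = G*(-1/9) = -G/9)
1/r(-8, m(p(5, 4), -3)) = 1/(-1/9*(-8)) = 1/(8/9) = 9/8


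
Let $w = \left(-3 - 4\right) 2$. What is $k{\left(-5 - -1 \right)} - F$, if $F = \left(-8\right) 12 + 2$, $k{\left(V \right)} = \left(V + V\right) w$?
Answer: $206$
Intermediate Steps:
$w = -14$ ($w = \left(-7\right) 2 = -14$)
$k{\left(V \right)} = - 28 V$ ($k{\left(V \right)} = \left(V + V\right) \left(-14\right) = 2 V \left(-14\right) = - 28 V$)
$F = -94$ ($F = -96 + 2 = -94$)
$k{\left(-5 - -1 \right)} - F = - 28 \left(-5 - -1\right) - -94 = - 28 \left(-5 + 1\right) + 94 = \left(-28\right) \left(-4\right) + 94 = 112 + 94 = 206$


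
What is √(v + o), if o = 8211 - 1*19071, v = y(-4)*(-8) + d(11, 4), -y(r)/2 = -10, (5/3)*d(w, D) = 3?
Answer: I*√275455/5 ≈ 104.97*I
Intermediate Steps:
d(w, D) = 9/5 (d(w, D) = (⅗)*3 = 9/5)
y(r) = 20 (y(r) = -2*(-10) = 20)
v = -791/5 (v = 20*(-8) + 9/5 = -160 + 9/5 = -791/5 ≈ -158.20)
o = -10860 (o = 8211 - 19071 = -10860)
√(v + o) = √(-791/5 - 10860) = √(-55091/5) = I*√275455/5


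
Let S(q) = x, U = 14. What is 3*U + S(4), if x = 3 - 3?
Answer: 42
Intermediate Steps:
x = 0
S(q) = 0
3*U + S(4) = 3*14 + 0 = 42 + 0 = 42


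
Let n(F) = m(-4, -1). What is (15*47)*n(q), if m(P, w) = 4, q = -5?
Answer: 2820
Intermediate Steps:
n(F) = 4
(15*47)*n(q) = (15*47)*4 = 705*4 = 2820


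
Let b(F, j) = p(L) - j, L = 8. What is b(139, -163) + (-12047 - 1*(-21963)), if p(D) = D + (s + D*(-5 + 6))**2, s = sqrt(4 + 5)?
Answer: 10208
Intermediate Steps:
s = 3 (s = sqrt(9) = 3)
p(D) = D + (3 + D)**2 (p(D) = D + (3 + D*(-5 + 6))**2 = D + (3 + D*1)**2 = D + (3 + D)**2)
b(F, j) = 129 - j (b(F, j) = (8 + (3 + 8)**2) - j = (8 + 11**2) - j = (8 + 121) - j = 129 - j)
b(139, -163) + (-12047 - 1*(-21963)) = (129 - 1*(-163)) + (-12047 - 1*(-21963)) = (129 + 163) + (-12047 + 21963) = 292 + 9916 = 10208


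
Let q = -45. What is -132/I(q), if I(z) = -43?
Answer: 132/43 ≈ 3.0698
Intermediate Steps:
-132/I(q) = -132/(-43) = -132*(-1/43) = 132/43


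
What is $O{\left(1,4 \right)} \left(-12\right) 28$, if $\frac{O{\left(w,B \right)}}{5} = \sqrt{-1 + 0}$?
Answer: $- 1680 i \approx - 1680.0 i$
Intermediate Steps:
$O{\left(w,B \right)} = 5 i$ ($O{\left(w,B \right)} = 5 \sqrt{-1 + 0} = 5 \sqrt{-1} = 5 i$)
$O{\left(1,4 \right)} \left(-12\right) 28 = 5 i \left(-12\right) 28 = - 60 i 28 = - 1680 i$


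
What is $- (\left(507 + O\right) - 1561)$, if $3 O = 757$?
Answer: $\frac{2405}{3} \approx 801.67$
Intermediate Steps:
$O = \frac{757}{3}$ ($O = \frac{1}{3} \cdot 757 = \frac{757}{3} \approx 252.33$)
$- (\left(507 + O\right) - 1561) = - (\left(507 + \frac{757}{3}\right) - 1561) = - (\frac{2278}{3} - 1561) = \left(-1\right) \left(- \frac{2405}{3}\right) = \frac{2405}{3}$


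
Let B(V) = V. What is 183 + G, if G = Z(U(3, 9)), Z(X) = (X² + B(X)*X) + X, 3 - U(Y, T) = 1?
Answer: 193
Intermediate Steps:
U(Y, T) = 2 (U(Y, T) = 3 - 1*1 = 3 - 1 = 2)
Z(X) = X + 2*X² (Z(X) = (X² + X*X) + X = (X² + X²) + X = 2*X² + X = X + 2*X²)
G = 10 (G = 2*(1 + 2*2) = 2*(1 + 4) = 2*5 = 10)
183 + G = 183 + 10 = 193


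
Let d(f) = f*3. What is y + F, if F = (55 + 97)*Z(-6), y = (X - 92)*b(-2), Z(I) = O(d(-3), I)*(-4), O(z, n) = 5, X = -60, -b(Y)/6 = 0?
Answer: -3040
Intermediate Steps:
b(Y) = 0 (b(Y) = -6*0 = 0)
d(f) = 3*f
Z(I) = -20 (Z(I) = 5*(-4) = -20)
y = 0 (y = (-60 - 92)*0 = -152*0 = 0)
F = -3040 (F = (55 + 97)*(-20) = 152*(-20) = -3040)
y + F = 0 - 3040 = -3040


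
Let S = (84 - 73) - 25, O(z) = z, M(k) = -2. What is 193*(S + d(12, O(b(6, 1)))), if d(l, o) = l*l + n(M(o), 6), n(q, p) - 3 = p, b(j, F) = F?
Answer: 26827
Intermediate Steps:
n(q, p) = 3 + p
d(l, o) = 9 + l² (d(l, o) = l*l + (3 + 6) = l² + 9 = 9 + l²)
S = -14 (S = 11 - 25 = -14)
193*(S + d(12, O(b(6, 1)))) = 193*(-14 + (9 + 12²)) = 193*(-14 + (9 + 144)) = 193*(-14 + 153) = 193*139 = 26827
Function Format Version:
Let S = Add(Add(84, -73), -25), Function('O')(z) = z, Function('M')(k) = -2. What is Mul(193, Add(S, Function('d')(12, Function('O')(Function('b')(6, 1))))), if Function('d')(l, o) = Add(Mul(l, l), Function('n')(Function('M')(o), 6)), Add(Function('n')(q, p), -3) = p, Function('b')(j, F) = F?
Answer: 26827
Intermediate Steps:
Function('n')(q, p) = Add(3, p)
Function('d')(l, o) = Add(9, Pow(l, 2)) (Function('d')(l, o) = Add(Mul(l, l), Add(3, 6)) = Add(Pow(l, 2), 9) = Add(9, Pow(l, 2)))
S = -14 (S = Add(11, -25) = -14)
Mul(193, Add(S, Function('d')(12, Function('O')(Function('b')(6, 1))))) = Mul(193, Add(-14, Add(9, Pow(12, 2)))) = Mul(193, Add(-14, Add(9, 144))) = Mul(193, Add(-14, 153)) = Mul(193, 139) = 26827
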